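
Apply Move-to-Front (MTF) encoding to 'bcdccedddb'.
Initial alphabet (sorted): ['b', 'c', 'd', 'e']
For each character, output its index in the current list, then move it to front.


MTF encoding:
'b': index 0 in ['b', 'c', 'd', 'e'] -> ['b', 'c', 'd', 'e']
'c': index 1 in ['b', 'c', 'd', 'e'] -> ['c', 'b', 'd', 'e']
'd': index 2 in ['c', 'b', 'd', 'e'] -> ['d', 'c', 'b', 'e']
'c': index 1 in ['d', 'c', 'b', 'e'] -> ['c', 'd', 'b', 'e']
'c': index 0 in ['c', 'd', 'b', 'e'] -> ['c', 'd', 'b', 'e']
'e': index 3 in ['c', 'd', 'b', 'e'] -> ['e', 'c', 'd', 'b']
'd': index 2 in ['e', 'c', 'd', 'b'] -> ['d', 'e', 'c', 'b']
'd': index 0 in ['d', 'e', 'c', 'b'] -> ['d', 'e', 'c', 'b']
'd': index 0 in ['d', 'e', 'c', 'b'] -> ['d', 'e', 'c', 'b']
'b': index 3 in ['d', 'e', 'c', 'b'] -> ['b', 'd', 'e', 'c']


Output: [0, 1, 2, 1, 0, 3, 2, 0, 0, 3]


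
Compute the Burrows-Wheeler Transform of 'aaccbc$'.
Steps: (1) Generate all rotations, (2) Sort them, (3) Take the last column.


Rotations (sorted):
  0: $aaccbc -> last char: c
  1: aaccbc$ -> last char: $
  2: accbc$a -> last char: a
  3: bc$aacc -> last char: c
  4: c$aaccb -> last char: b
  5: cbc$aac -> last char: c
  6: ccbc$aa -> last char: a


BWT = c$acbca


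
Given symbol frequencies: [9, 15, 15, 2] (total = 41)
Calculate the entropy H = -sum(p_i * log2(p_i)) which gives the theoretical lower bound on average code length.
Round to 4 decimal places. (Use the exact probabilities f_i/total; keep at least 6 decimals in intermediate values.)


Per-symbol terms -p_i * log2(p_i) with p_i = f_i/41:
  p = 9/41 = 0.219512: log2(p) = -2.187627, -p*log2(p) = 0.480211
  p = 15/41 = 0.365854: log2(p) = -1.450661, -p*log2(p) = 0.530730
  p = 15/41 = 0.365854: log2(p) = -1.450661, -p*log2(p) = 0.530730
  p = 2/41 = 0.048780: log2(p) = -4.357552, -p*log2(p) = 0.212564
H = 0.480211 + 0.530730 + 0.530730 + 0.212564 = 1.754235

H = 1.7542 bits/symbol


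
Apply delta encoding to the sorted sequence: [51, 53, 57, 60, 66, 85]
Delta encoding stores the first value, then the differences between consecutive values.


First value: 51
Deltas:
  53 - 51 = 2
  57 - 53 = 4
  60 - 57 = 3
  66 - 60 = 6
  85 - 66 = 19


Delta encoded: [51, 2, 4, 3, 6, 19]


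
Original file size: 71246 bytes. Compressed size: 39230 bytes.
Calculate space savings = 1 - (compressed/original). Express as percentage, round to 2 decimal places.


ratio = compressed/original = 39230/71246 = 0.550627
savings = 1 - ratio = 1 - 0.550627 = 0.449373
as a percentage: 0.449373 * 100 = 44.94%

Space savings = 1 - 39230/71246 = 44.94%


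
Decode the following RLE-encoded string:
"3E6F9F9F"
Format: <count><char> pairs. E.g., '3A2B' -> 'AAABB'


Expanding each <count><char> pair:
  3E -> 'EEE'
  6F -> 'FFFFFF'
  9F -> 'FFFFFFFFF'
  9F -> 'FFFFFFFFF'

Decoded = EEEFFFFFFFFFFFFFFFFFFFFFFFF


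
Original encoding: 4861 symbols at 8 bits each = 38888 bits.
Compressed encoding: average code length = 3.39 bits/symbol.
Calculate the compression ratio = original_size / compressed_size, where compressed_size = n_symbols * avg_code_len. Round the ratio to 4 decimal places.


original_size = n_symbols * orig_bits = 4861 * 8 = 38888 bits
compressed_size = n_symbols * avg_code_len = 4861 * 3.39 = 16478.79 bits
ratio = original_size / compressed_size = 38888 / 16478.79 = 2.3599

Compression ratio = 2.3599


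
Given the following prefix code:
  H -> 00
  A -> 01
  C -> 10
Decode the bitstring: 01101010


Decoding step by step:
Bits 01 -> A
Bits 10 -> C
Bits 10 -> C
Bits 10 -> C


Decoded message: ACCC


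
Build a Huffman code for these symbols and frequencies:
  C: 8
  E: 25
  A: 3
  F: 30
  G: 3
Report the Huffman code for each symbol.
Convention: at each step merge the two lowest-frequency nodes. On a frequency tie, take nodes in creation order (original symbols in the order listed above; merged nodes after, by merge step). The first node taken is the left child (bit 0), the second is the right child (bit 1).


Huffman tree construction:
Step 1: Merge A(3) + G(3) = 6
Step 2: Merge (A+G)(6) + C(8) = 14
Step 3: Merge ((A+G)+C)(14) + E(25) = 39
Step 4: Merge F(30) + (((A+G)+C)+E)(39) = 69
Read each symbol's code off the tree from the root (left child = 0, right child = 1).

Codes:
  C: 101 (length 3)
  E: 11 (length 2)
  A: 1000 (length 4)
  F: 0 (length 1)
  G: 1001 (length 4)
Average code length: 128/69 = 1.8551 bits/symbol


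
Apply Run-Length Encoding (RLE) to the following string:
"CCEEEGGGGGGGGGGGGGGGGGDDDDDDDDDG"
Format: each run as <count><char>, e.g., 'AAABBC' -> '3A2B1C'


Scanning runs left to right:
  i=0: run of 'C' x 2 -> '2C'
  i=2: run of 'E' x 3 -> '3E'
  i=5: run of 'G' x 17 -> '17G'
  i=22: run of 'D' x 9 -> '9D'
  i=31: run of 'G' x 1 -> '1G'

RLE = 2C3E17G9D1G


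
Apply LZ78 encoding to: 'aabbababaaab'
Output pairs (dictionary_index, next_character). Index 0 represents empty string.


LZ78 encoding steps:
Dictionary: {0: ''}
Step 1: w='' (idx 0), next='a' -> output (0, 'a'), add 'a' as idx 1
Step 2: w='a' (idx 1), next='b' -> output (1, 'b'), add 'ab' as idx 2
Step 3: w='' (idx 0), next='b' -> output (0, 'b'), add 'b' as idx 3
Step 4: w='ab' (idx 2), next='a' -> output (2, 'a'), add 'aba' as idx 4
Step 5: w='b' (idx 3), next='a' -> output (3, 'a'), add 'ba' as idx 5
Step 6: w='a' (idx 1), next='a' -> output (1, 'a'), add 'aa' as idx 6
Step 7: w='b' (idx 3), end of input -> output (3, '')


Encoded: [(0, 'a'), (1, 'b'), (0, 'b'), (2, 'a'), (3, 'a'), (1, 'a'), (3, '')]


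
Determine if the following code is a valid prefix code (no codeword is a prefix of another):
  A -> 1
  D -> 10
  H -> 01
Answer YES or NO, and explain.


Checking each pair (does one codeword prefix another?):
  A='1' vs D='10': prefix -- VIOLATION

NO -- this is NOT a valid prefix code. A (1) is a prefix of D (10).


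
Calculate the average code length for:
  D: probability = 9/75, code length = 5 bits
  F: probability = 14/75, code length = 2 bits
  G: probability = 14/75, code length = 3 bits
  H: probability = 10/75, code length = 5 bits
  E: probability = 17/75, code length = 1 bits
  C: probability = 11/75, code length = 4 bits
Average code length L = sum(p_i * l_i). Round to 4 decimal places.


Weighted contributions p_i * l_i:
  D: (9/75) * 5 = 45/75
  F: (14/75) * 2 = 28/75
  G: (14/75) * 3 = 42/75
  H: (10/75) * 5 = 50/75
  E: (17/75) * 1 = 17/75
  C: (11/75) * 4 = 44/75
Sum = (45 + 28 + 42 + 50 + 17 + 44)/75 = 226/75

L = 226/75 = 3.0133 bits/symbol


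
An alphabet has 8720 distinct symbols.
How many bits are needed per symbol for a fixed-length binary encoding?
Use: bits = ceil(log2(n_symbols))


log2(8720) = 13.0901
Bracket: 2^13 = 8192 < 8720 <= 2^14 = 16384
So ceil(log2(8720)) = 14

bits = ceil(log2(8720)) = ceil(13.0901) = 14 bits


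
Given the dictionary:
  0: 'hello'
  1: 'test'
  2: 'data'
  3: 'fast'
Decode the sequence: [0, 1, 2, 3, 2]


Look up each index in the dictionary:
  0 -> 'hello'
  1 -> 'test'
  2 -> 'data'
  3 -> 'fast'
  2 -> 'data'

Decoded: "hello test data fast data"


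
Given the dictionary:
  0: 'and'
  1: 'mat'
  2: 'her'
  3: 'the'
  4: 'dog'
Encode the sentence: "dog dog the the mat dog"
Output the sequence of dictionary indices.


Look up each word in the dictionary:
  'dog' -> 4
  'dog' -> 4
  'the' -> 3
  'the' -> 3
  'mat' -> 1
  'dog' -> 4

Encoded: [4, 4, 3, 3, 1, 4]


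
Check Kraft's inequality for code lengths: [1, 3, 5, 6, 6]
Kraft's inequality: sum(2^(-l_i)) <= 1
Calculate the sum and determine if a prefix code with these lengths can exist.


Sum = 2^(-1) + 2^(-3) + 2^(-5) + 2^(-6) + 2^(-6)
    = 0.5 + 0.125 + 0.03125 + 0.015625 + 0.015625
    = 44/64 = 0.6875
Since 0.6875 <= 1, Kraft's inequality IS satisfied.
A prefix code with these lengths CAN exist.

Kraft sum = 0.6875. Satisfied.


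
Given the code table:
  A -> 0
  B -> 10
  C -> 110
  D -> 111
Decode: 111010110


Decoding:
111 -> D
0 -> A
10 -> B
110 -> C


Result: DABC


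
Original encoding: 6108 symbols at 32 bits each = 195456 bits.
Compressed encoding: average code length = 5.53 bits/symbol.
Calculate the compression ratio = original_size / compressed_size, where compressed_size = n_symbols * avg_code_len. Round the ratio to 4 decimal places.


original_size = n_symbols * orig_bits = 6108 * 32 = 195456 bits
compressed_size = n_symbols * avg_code_len = 6108 * 5.53 = 33777.24 bits
ratio = original_size / compressed_size = 195456 / 33777.24 = 5.7866

Compression ratio = 5.7866


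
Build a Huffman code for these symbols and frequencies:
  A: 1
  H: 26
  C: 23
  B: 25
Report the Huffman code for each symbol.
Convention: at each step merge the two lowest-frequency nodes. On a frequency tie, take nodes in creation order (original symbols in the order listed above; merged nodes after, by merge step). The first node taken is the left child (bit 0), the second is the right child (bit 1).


Huffman tree construction:
Step 1: Merge A(1) + C(23) = 24
Step 2: Merge (A+C)(24) + B(25) = 49
Step 3: Merge H(26) + ((A+C)+B)(49) = 75
Read each symbol's code off the tree from the root (left child = 0, right child = 1).

Codes:
  A: 100 (length 3)
  H: 0 (length 1)
  C: 101 (length 3)
  B: 11 (length 2)
Average code length: 148/75 = 1.9733 bits/symbol


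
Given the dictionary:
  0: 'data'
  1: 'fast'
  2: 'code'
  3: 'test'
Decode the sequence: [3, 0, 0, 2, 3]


Look up each index in the dictionary:
  3 -> 'test'
  0 -> 'data'
  0 -> 'data'
  2 -> 'code'
  3 -> 'test'

Decoded: "test data data code test"


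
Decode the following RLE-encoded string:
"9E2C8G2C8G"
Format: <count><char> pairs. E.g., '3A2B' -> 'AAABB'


Expanding each <count><char> pair:
  9E -> 'EEEEEEEEE'
  2C -> 'CC'
  8G -> 'GGGGGGGG'
  2C -> 'CC'
  8G -> 'GGGGGGGG'

Decoded = EEEEEEEEECCGGGGGGGGCCGGGGGGGG


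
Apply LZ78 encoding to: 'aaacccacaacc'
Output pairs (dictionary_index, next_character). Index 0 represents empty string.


LZ78 encoding steps:
Dictionary: {0: ''}
Step 1: w='' (idx 0), next='a' -> output (0, 'a'), add 'a' as idx 1
Step 2: w='a' (idx 1), next='a' -> output (1, 'a'), add 'aa' as idx 2
Step 3: w='' (idx 0), next='c' -> output (0, 'c'), add 'c' as idx 3
Step 4: w='c' (idx 3), next='c' -> output (3, 'c'), add 'cc' as idx 4
Step 5: w='a' (idx 1), next='c' -> output (1, 'c'), add 'ac' as idx 5
Step 6: w='aa' (idx 2), next='c' -> output (2, 'c'), add 'aac' as idx 6
Step 7: w='c' (idx 3), end of input -> output (3, '')


Encoded: [(0, 'a'), (1, 'a'), (0, 'c'), (3, 'c'), (1, 'c'), (2, 'c'), (3, '')]


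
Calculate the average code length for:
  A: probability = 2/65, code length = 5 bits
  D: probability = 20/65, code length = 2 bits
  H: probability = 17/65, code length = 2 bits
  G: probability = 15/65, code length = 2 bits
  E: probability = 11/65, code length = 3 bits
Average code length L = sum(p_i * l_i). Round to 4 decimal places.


Weighted contributions p_i * l_i:
  A: (2/65) * 5 = 10/65
  D: (20/65) * 2 = 40/65
  H: (17/65) * 2 = 34/65
  G: (15/65) * 2 = 30/65
  E: (11/65) * 3 = 33/65
Sum = (10 + 40 + 34 + 30 + 33)/65 = 147/65

L = 147/65 = 2.2615 bits/symbol


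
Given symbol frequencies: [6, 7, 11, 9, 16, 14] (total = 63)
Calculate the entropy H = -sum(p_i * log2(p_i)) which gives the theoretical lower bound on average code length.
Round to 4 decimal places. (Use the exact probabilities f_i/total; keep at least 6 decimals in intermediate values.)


Per-symbol terms -p_i * log2(p_i) with p_i = f_i/63:
  p = 6/63 = 0.095238: log2(p) = -3.392317, -p*log2(p) = 0.323078
  p = 7/63 = 0.111111: log2(p) = -3.169925, -p*log2(p) = 0.352214
  p = 11/63 = 0.174603: log2(p) = -2.517848, -p*log2(p) = 0.439624
  p = 9/63 = 0.142857: log2(p) = -2.807355, -p*log2(p) = 0.401051
  p = 16/63 = 0.253968: log2(p) = -1.977280, -p*log2(p) = 0.502166
  p = 14/63 = 0.222222: log2(p) = -2.169925, -p*log2(p) = 0.482206
H = 0.323078 + 0.352214 + 0.439624 + 0.401051 + 0.502166 + 0.482206 = 2.500339

H = 2.5003 bits/symbol


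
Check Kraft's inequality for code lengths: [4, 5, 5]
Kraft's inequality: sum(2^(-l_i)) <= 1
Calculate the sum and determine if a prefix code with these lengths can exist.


Sum = 2^(-4) + 2^(-5) + 2^(-5)
    = 0.0625 + 0.03125 + 0.03125
    = 4/32 = 0.125
Since 0.125 <= 1, Kraft's inequality IS satisfied.
A prefix code with these lengths CAN exist.

Kraft sum = 0.125. Satisfied.


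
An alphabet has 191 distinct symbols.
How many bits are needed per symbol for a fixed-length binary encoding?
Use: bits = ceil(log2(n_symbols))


log2(191) = 7.5774
Bracket: 2^7 = 128 < 191 <= 2^8 = 256
So ceil(log2(191)) = 8

bits = ceil(log2(191)) = ceil(7.5774) = 8 bits


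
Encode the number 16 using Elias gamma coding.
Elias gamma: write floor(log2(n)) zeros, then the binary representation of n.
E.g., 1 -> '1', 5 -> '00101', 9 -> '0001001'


num_bits = floor(log2(16)) + 1 = 5
leading_zeros = num_bits - 1 = 4
binary(16) = 10000

Elias gamma(16) = '0000' + '10000' = 000010000 (9 bits)


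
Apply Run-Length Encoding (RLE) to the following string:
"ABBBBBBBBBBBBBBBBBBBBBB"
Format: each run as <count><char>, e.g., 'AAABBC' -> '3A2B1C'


Scanning runs left to right:
  i=0: run of 'A' x 1 -> '1A'
  i=1: run of 'B' x 22 -> '22B'

RLE = 1A22B


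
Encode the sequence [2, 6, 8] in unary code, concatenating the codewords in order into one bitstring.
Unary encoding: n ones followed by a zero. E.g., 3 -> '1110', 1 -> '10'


Encode each number as n ones followed by a terminating 0:
  2 -> 110 (3 bits)
  6 -> 1111110 (7 bits)
  8 -> 111111110 (9 bits)
Total length = 3 + 7 + 9 = 19 bits.

Unary([2, 6, 8]) = 1101111110111111110 (19 bits)


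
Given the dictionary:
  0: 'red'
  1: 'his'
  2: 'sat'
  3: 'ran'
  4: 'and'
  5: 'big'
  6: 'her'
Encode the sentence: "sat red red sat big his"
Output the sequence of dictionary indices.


Look up each word in the dictionary:
  'sat' -> 2
  'red' -> 0
  'red' -> 0
  'sat' -> 2
  'big' -> 5
  'his' -> 1

Encoded: [2, 0, 0, 2, 5, 1]


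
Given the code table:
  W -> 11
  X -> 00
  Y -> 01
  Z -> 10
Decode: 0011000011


Decoding:
00 -> X
11 -> W
00 -> X
00 -> X
11 -> W


Result: XWXXW


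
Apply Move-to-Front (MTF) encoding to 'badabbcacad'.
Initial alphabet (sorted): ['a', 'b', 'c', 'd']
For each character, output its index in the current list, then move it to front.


MTF encoding:
'b': index 1 in ['a', 'b', 'c', 'd'] -> ['b', 'a', 'c', 'd']
'a': index 1 in ['b', 'a', 'c', 'd'] -> ['a', 'b', 'c', 'd']
'd': index 3 in ['a', 'b', 'c', 'd'] -> ['d', 'a', 'b', 'c']
'a': index 1 in ['d', 'a', 'b', 'c'] -> ['a', 'd', 'b', 'c']
'b': index 2 in ['a', 'd', 'b', 'c'] -> ['b', 'a', 'd', 'c']
'b': index 0 in ['b', 'a', 'd', 'c'] -> ['b', 'a', 'd', 'c']
'c': index 3 in ['b', 'a', 'd', 'c'] -> ['c', 'b', 'a', 'd']
'a': index 2 in ['c', 'b', 'a', 'd'] -> ['a', 'c', 'b', 'd']
'c': index 1 in ['a', 'c', 'b', 'd'] -> ['c', 'a', 'b', 'd']
'a': index 1 in ['c', 'a', 'b', 'd'] -> ['a', 'c', 'b', 'd']
'd': index 3 in ['a', 'c', 'b', 'd'] -> ['d', 'a', 'c', 'b']


Output: [1, 1, 3, 1, 2, 0, 3, 2, 1, 1, 3]


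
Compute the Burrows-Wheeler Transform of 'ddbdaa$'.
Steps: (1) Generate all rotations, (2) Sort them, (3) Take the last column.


Rotations (sorted):
  0: $ddbdaa -> last char: a
  1: a$ddbda -> last char: a
  2: aa$ddbd -> last char: d
  3: bdaa$dd -> last char: d
  4: daa$ddb -> last char: b
  5: dbdaa$d -> last char: d
  6: ddbdaa$ -> last char: $


BWT = aaddbd$


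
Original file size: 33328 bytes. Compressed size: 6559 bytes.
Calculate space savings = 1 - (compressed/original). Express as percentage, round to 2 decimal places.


ratio = compressed/original = 6559/33328 = 0.196801
savings = 1 - ratio = 1 - 0.196801 = 0.803199
as a percentage: 0.803199 * 100 = 80.32%

Space savings = 1 - 6559/33328 = 80.32%


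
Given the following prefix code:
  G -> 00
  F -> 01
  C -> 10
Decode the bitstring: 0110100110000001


Decoding step by step:
Bits 01 -> F
Bits 10 -> C
Bits 10 -> C
Bits 01 -> F
Bits 10 -> C
Bits 00 -> G
Bits 00 -> G
Bits 01 -> F


Decoded message: FCCFCGGF


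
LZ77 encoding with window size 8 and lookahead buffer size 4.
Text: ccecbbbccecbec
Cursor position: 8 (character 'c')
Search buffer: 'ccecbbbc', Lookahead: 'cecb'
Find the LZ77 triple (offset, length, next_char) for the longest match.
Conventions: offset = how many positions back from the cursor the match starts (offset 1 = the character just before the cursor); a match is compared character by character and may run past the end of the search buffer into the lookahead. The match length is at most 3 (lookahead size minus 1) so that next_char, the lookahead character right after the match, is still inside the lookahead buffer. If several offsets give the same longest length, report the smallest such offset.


Try each offset into the search buffer:
  offset=1 (pos 7, char 'c'): match length 1
  offset=2 (pos 6, char 'b'): match length 0
  offset=3 (pos 5, char 'b'): match length 0
  offset=4 (pos 4, char 'b'): match length 0
  offset=5 (pos 3, char 'c'): match length 1
  offset=6 (pos 2, char 'e'): match length 0
  offset=7 (pos 1, char 'c'): match length 3
  offset=8 (pos 0, char 'c'): match length 1
Longest match has length 3 at offset 7.
next_char = character at position 8 + 3 = 11 -> 'b'

Best match: offset=7, length=3 (matching 'cec' starting at position 1)
LZ77 triple: (7, 3, 'b')


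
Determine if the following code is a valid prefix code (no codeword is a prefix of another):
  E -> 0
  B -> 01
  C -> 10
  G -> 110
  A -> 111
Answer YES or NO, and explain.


Checking each pair (does one codeword prefix another?):
  E='0' vs B='01': prefix -- VIOLATION

NO -- this is NOT a valid prefix code. E (0) is a prefix of B (01).


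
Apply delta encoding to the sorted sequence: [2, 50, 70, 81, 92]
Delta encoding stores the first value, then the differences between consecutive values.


First value: 2
Deltas:
  50 - 2 = 48
  70 - 50 = 20
  81 - 70 = 11
  92 - 81 = 11


Delta encoded: [2, 48, 20, 11, 11]


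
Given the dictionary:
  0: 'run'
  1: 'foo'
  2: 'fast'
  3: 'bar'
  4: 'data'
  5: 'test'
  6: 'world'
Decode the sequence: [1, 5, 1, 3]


Look up each index in the dictionary:
  1 -> 'foo'
  5 -> 'test'
  1 -> 'foo'
  3 -> 'bar'

Decoded: "foo test foo bar"


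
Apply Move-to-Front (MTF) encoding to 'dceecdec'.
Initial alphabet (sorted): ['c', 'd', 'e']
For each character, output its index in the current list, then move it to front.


MTF encoding:
'd': index 1 in ['c', 'd', 'e'] -> ['d', 'c', 'e']
'c': index 1 in ['d', 'c', 'e'] -> ['c', 'd', 'e']
'e': index 2 in ['c', 'd', 'e'] -> ['e', 'c', 'd']
'e': index 0 in ['e', 'c', 'd'] -> ['e', 'c', 'd']
'c': index 1 in ['e', 'c', 'd'] -> ['c', 'e', 'd']
'd': index 2 in ['c', 'e', 'd'] -> ['d', 'c', 'e']
'e': index 2 in ['d', 'c', 'e'] -> ['e', 'd', 'c']
'c': index 2 in ['e', 'd', 'c'] -> ['c', 'e', 'd']


Output: [1, 1, 2, 0, 1, 2, 2, 2]


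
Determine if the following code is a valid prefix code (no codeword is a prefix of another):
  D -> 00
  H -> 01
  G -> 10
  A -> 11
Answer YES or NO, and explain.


Checking each pair (does one codeword prefix another?):
  D='00' vs H='01': no prefix
  D='00' vs G='10': no prefix
  D='00' vs A='11': no prefix
  H='01' vs D='00': no prefix
  H='01' vs G='10': no prefix
  H='01' vs A='11': no prefix
  G='10' vs D='00': no prefix
  G='10' vs H='01': no prefix
  G='10' vs A='11': no prefix
  A='11' vs D='00': no prefix
  A='11' vs H='01': no prefix
  A='11' vs G='10': no prefix
No violation found over all pairs.

YES -- this is a valid prefix code. No codeword is a prefix of any other codeword.


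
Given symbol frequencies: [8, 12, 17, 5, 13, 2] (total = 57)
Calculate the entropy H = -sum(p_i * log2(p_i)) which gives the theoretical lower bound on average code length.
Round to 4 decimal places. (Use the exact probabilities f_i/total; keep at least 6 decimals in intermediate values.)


Per-symbol terms -p_i * log2(p_i) with p_i = f_i/57:
  p = 8/57 = 0.140351: log2(p) = -2.832890, -p*log2(p) = 0.397599
  p = 12/57 = 0.210526: log2(p) = -2.247928, -p*log2(p) = 0.473248
  p = 17/57 = 0.298246: log2(p) = -1.745427, -p*log2(p) = 0.520566
  p = 5/57 = 0.087719: log2(p) = -3.510962, -p*log2(p) = 0.307979
  p = 13/57 = 0.228070: log2(p) = -2.132450, -p*log2(p) = 0.486348
  p = 2/57 = 0.035088: log2(p) = -4.832890, -p*log2(p) = 0.169575
H = 0.397599 + 0.473248 + 0.520566 + 0.307979 + 0.486348 + 0.169575 = 2.355315

H = 2.3553 bits/symbol


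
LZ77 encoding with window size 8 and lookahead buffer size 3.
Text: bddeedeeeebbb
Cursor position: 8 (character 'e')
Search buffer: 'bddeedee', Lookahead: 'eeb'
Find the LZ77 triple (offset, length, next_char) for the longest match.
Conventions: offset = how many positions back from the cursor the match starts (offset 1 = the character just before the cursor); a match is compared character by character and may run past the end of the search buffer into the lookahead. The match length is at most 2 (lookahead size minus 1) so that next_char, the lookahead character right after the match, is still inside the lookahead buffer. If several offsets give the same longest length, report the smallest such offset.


Try each offset into the search buffer:
  offset=1 (pos 7, char 'e'): match length 2
  offset=2 (pos 6, char 'e'): match length 2
  offset=3 (pos 5, char 'd'): match length 0
  offset=4 (pos 4, char 'e'): match length 1
  offset=5 (pos 3, char 'e'): match length 2
  offset=6 (pos 2, char 'd'): match length 0
  offset=7 (pos 1, char 'd'): match length 0
  offset=8 (pos 0, char 'b'): match length 0
Longest match has length 2, found at offsets 1, 2, 5; take the smallest, offset 1.
next_char = character at position 8 + 2 = 10 -> 'b'

Best match: offset=1, length=2 (matching 'ee' starting at position 7)
LZ77 triple: (1, 2, 'b')


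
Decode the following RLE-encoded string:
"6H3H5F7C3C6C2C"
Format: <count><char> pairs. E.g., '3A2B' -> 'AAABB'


Expanding each <count><char> pair:
  6H -> 'HHHHHH'
  3H -> 'HHH'
  5F -> 'FFFFF'
  7C -> 'CCCCCCC'
  3C -> 'CCC'
  6C -> 'CCCCCC'
  2C -> 'CC'

Decoded = HHHHHHHHHFFFFFCCCCCCCCCCCCCCCCCC


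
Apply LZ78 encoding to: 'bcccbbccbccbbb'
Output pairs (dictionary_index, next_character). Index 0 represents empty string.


LZ78 encoding steps:
Dictionary: {0: ''}
Step 1: w='' (idx 0), next='b' -> output (0, 'b'), add 'b' as idx 1
Step 2: w='' (idx 0), next='c' -> output (0, 'c'), add 'c' as idx 2
Step 3: w='c' (idx 2), next='c' -> output (2, 'c'), add 'cc' as idx 3
Step 4: w='b' (idx 1), next='b' -> output (1, 'b'), add 'bb' as idx 4
Step 5: w='cc' (idx 3), next='b' -> output (3, 'b'), add 'ccb' as idx 5
Step 6: w='ccb' (idx 5), next='b' -> output (5, 'b'), add 'ccbb' as idx 6
Step 7: w='b' (idx 1), end of input -> output (1, '')


Encoded: [(0, 'b'), (0, 'c'), (2, 'c'), (1, 'b'), (3, 'b'), (5, 'b'), (1, '')]


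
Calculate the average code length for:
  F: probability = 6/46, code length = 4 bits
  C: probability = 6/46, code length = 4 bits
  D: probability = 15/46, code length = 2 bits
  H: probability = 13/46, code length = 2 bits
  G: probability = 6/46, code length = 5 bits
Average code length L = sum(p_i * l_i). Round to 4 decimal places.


Weighted contributions p_i * l_i:
  F: (6/46) * 4 = 24/46
  C: (6/46) * 4 = 24/46
  D: (15/46) * 2 = 30/46
  H: (13/46) * 2 = 26/46
  G: (6/46) * 5 = 30/46
Sum = (24 + 24 + 30 + 26 + 30)/46 = 134/46

L = 134/46 = 2.9130 bits/symbol


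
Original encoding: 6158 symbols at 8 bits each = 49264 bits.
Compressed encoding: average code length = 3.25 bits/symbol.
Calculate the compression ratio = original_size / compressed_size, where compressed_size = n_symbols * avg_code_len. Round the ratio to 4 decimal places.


original_size = n_symbols * orig_bits = 6158 * 8 = 49264 bits
compressed_size = n_symbols * avg_code_len = 6158 * 3.25 = 20013.5 bits
ratio = original_size / compressed_size = 49264 / 20013.5 = 2.4615

Compression ratio = 2.4615


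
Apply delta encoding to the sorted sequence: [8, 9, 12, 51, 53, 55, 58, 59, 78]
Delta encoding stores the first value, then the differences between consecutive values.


First value: 8
Deltas:
  9 - 8 = 1
  12 - 9 = 3
  51 - 12 = 39
  53 - 51 = 2
  55 - 53 = 2
  58 - 55 = 3
  59 - 58 = 1
  78 - 59 = 19


Delta encoded: [8, 1, 3, 39, 2, 2, 3, 1, 19]


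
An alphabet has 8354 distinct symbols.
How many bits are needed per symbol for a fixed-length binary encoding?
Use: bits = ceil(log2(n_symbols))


log2(8354) = 13.0283
Bracket: 2^13 = 8192 < 8354 <= 2^14 = 16384
So ceil(log2(8354)) = 14

bits = ceil(log2(8354)) = ceil(13.0283) = 14 bits


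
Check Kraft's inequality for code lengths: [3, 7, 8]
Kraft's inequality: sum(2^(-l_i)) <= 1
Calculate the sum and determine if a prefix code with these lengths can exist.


Sum = 2^(-3) + 2^(-7) + 2^(-8)
    = 0.125 + 0.0078125 + 0.00390625
    = 35/256 = 0.13671875
Since 0.13671875 <= 1, Kraft's inequality IS satisfied.
A prefix code with these lengths CAN exist.

Kraft sum = 0.13671875. Satisfied.


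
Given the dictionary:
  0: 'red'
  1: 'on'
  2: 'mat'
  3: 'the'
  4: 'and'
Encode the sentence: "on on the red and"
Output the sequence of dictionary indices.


Look up each word in the dictionary:
  'on' -> 1
  'on' -> 1
  'the' -> 3
  'red' -> 0
  'and' -> 4

Encoded: [1, 1, 3, 0, 4]


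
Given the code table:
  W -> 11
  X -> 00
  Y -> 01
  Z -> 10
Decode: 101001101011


Decoding:
10 -> Z
10 -> Z
01 -> Y
10 -> Z
10 -> Z
11 -> W


Result: ZZYZZW


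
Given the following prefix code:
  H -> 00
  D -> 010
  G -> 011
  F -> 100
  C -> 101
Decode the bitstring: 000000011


Decoding step by step:
Bits 00 -> H
Bits 00 -> H
Bits 00 -> H
Bits 011 -> G


Decoded message: HHHG


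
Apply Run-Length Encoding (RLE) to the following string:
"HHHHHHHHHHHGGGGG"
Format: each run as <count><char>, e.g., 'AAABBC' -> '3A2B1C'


Scanning runs left to right:
  i=0: run of 'H' x 11 -> '11H'
  i=11: run of 'G' x 5 -> '5G'

RLE = 11H5G


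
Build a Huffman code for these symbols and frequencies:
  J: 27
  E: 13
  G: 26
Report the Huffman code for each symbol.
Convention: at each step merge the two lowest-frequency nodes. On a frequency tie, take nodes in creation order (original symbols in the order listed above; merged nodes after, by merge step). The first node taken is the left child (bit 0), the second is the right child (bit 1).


Huffman tree construction:
Step 1: Merge E(13) + G(26) = 39
Step 2: Merge J(27) + (E+G)(39) = 66
Read each symbol's code off the tree from the root (left child = 0, right child = 1).

Codes:
  J: 0 (length 1)
  E: 10 (length 2)
  G: 11 (length 2)
Average code length: 105/66 = 1.5909 bits/symbol


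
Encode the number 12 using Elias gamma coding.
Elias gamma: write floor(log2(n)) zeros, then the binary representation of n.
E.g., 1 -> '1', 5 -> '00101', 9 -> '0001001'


num_bits = floor(log2(12)) + 1 = 4
leading_zeros = num_bits - 1 = 3
binary(12) = 1100

Elias gamma(12) = '000' + '1100' = 0001100 (7 bits)


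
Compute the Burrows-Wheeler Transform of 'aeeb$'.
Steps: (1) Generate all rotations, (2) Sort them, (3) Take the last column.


Rotations (sorted):
  0: $aeeb -> last char: b
  1: aeeb$ -> last char: $
  2: b$aee -> last char: e
  3: eb$ae -> last char: e
  4: eeb$a -> last char: a


BWT = b$eea


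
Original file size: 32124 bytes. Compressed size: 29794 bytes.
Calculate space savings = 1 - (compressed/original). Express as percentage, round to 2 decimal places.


ratio = compressed/original = 29794/32124 = 0.927469
savings = 1 - ratio = 1 - 0.927469 = 0.072531
as a percentage: 0.072531 * 100 = 7.25%

Space savings = 1 - 29794/32124 = 7.25%


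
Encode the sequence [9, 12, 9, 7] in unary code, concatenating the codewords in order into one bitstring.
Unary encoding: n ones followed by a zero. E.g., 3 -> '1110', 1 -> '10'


Encode each number as n ones followed by a terminating 0:
  9 -> 1111111110 (10 bits)
  12 -> 1111111111110 (13 bits)
  9 -> 1111111110 (10 bits)
  7 -> 11111110 (8 bits)
Total length = 10 + 13 + 10 + 8 = 41 bits.

Unary([9, 12, 9, 7]) = 11111111101111111111110111111111011111110 (41 bits)


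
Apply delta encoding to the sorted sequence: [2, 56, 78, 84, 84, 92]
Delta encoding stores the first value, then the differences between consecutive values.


First value: 2
Deltas:
  56 - 2 = 54
  78 - 56 = 22
  84 - 78 = 6
  84 - 84 = 0
  92 - 84 = 8


Delta encoded: [2, 54, 22, 6, 0, 8]


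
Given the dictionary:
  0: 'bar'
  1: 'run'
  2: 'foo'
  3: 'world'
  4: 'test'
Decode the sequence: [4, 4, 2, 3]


Look up each index in the dictionary:
  4 -> 'test'
  4 -> 'test'
  2 -> 'foo'
  3 -> 'world'

Decoded: "test test foo world"


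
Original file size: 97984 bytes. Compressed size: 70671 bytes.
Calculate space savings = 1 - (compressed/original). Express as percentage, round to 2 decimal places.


ratio = compressed/original = 70671/97984 = 0.72125
savings = 1 - ratio = 1 - 0.72125 = 0.27875
as a percentage: 0.27875 * 100 = 27.87%

Space savings = 1 - 70671/97984 = 27.87%


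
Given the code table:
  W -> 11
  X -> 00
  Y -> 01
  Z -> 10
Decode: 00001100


Decoding:
00 -> X
00 -> X
11 -> W
00 -> X


Result: XXWX


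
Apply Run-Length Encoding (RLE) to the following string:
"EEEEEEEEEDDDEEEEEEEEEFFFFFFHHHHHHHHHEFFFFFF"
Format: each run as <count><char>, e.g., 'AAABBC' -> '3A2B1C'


Scanning runs left to right:
  i=0: run of 'E' x 9 -> '9E'
  i=9: run of 'D' x 3 -> '3D'
  i=12: run of 'E' x 9 -> '9E'
  i=21: run of 'F' x 6 -> '6F'
  i=27: run of 'H' x 9 -> '9H'
  i=36: run of 'E' x 1 -> '1E'
  i=37: run of 'F' x 6 -> '6F'

RLE = 9E3D9E6F9H1E6F


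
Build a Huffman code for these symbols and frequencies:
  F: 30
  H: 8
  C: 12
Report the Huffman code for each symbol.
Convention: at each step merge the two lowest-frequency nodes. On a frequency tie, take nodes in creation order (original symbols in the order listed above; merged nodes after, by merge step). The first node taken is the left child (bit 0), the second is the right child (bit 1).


Huffman tree construction:
Step 1: Merge H(8) + C(12) = 20
Step 2: Merge (H+C)(20) + F(30) = 50
Read each symbol's code off the tree from the root (left child = 0, right child = 1).

Codes:
  F: 1 (length 1)
  H: 00 (length 2)
  C: 01 (length 2)
Average code length: 70/50 = 1.4000 bits/symbol


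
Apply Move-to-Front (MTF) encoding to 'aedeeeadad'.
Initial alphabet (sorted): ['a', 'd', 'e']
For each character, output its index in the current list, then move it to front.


MTF encoding:
'a': index 0 in ['a', 'd', 'e'] -> ['a', 'd', 'e']
'e': index 2 in ['a', 'd', 'e'] -> ['e', 'a', 'd']
'd': index 2 in ['e', 'a', 'd'] -> ['d', 'e', 'a']
'e': index 1 in ['d', 'e', 'a'] -> ['e', 'd', 'a']
'e': index 0 in ['e', 'd', 'a'] -> ['e', 'd', 'a']
'e': index 0 in ['e', 'd', 'a'] -> ['e', 'd', 'a']
'a': index 2 in ['e', 'd', 'a'] -> ['a', 'e', 'd']
'd': index 2 in ['a', 'e', 'd'] -> ['d', 'a', 'e']
'a': index 1 in ['d', 'a', 'e'] -> ['a', 'd', 'e']
'd': index 1 in ['a', 'd', 'e'] -> ['d', 'a', 'e']


Output: [0, 2, 2, 1, 0, 0, 2, 2, 1, 1]


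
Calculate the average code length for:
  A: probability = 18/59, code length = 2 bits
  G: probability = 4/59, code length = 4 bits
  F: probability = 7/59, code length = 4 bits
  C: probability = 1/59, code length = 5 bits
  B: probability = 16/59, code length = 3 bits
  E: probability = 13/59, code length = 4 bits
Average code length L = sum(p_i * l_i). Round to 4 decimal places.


Weighted contributions p_i * l_i:
  A: (18/59) * 2 = 36/59
  G: (4/59) * 4 = 16/59
  F: (7/59) * 4 = 28/59
  C: (1/59) * 5 = 5/59
  B: (16/59) * 3 = 48/59
  E: (13/59) * 4 = 52/59
Sum = (36 + 16 + 28 + 5 + 48 + 52)/59 = 185/59

L = 185/59 = 3.1356 bits/symbol


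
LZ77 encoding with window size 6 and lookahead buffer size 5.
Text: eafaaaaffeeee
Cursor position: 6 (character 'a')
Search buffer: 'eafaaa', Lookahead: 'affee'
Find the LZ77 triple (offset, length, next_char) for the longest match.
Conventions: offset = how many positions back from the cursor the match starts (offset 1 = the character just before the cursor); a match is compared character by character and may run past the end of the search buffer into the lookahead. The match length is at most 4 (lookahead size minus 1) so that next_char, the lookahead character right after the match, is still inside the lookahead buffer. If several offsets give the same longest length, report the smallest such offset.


Try each offset into the search buffer:
  offset=1 (pos 5, char 'a'): match length 1
  offset=2 (pos 4, char 'a'): match length 1
  offset=3 (pos 3, char 'a'): match length 1
  offset=4 (pos 2, char 'f'): match length 0
  offset=5 (pos 1, char 'a'): match length 2
  offset=6 (pos 0, char 'e'): match length 0
Longest match has length 2 at offset 5.
next_char = character at position 6 + 2 = 8 -> 'f'

Best match: offset=5, length=2 (matching 'af' starting at position 1)
LZ77 triple: (5, 2, 'f')


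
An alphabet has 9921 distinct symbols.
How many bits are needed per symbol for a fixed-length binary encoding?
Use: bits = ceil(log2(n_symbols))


log2(9921) = 13.2763
Bracket: 2^13 = 8192 < 9921 <= 2^14 = 16384
So ceil(log2(9921)) = 14

bits = ceil(log2(9921)) = ceil(13.2763) = 14 bits


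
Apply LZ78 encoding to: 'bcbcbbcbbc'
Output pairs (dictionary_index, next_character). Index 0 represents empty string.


LZ78 encoding steps:
Dictionary: {0: ''}
Step 1: w='' (idx 0), next='b' -> output (0, 'b'), add 'b' as idx 1
Step 2: w='' (idx 0), next='c' -> output (0, 'c'), add 'c' as idx 2
Step 3: w='b' (idx 1), next='c' -> output (1, 'c'), add 'bc' as idx 3
Step 4: w='b' (idx 1), next='b' -> output (1, 'b'), add 'bb' as idx 4
Step 5: w='c' (idx 2), next='b' -> output (2, 'b'), add 'cb' as idx 5
Step 6: w='bc' (idx 3), end of input -> output (3, '')


Encoded: [(0, 'b'), (0, 'c'), (1, 'c'), (1, 'b'), (2, 'b'), (3, '')]


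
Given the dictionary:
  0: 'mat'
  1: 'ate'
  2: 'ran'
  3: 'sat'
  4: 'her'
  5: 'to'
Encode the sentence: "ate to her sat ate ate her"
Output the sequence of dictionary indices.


Look up each word in the dictionary:
  'ate' -> 1
  'to' -> 5
  'her' -> 4
  'sat' -> 3
  'ate' -> 1
  'ate' -> 1
  'her' -> 4

Encoded: [1, 5, 4, 3, 1, 1, 4]


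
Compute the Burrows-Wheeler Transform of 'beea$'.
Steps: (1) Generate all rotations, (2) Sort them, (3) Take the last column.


Rotations (sorted):
  0: $beea -> last char: a
  1: a$bee -> last char: e
  2: beea$ -> last char: $
  3: ea$be -> last char: e
  4: eea$b -> last char: b


BWT = ae$eb


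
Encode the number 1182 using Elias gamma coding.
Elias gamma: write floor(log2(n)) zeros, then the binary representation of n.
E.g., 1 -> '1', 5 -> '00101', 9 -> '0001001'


num_bits = floor(log2(1182)) + 1 = 11
leading_zeros = num_bits - 1 = 10
binary(1182) = 10010011110

Elias gamma(1182) = '0000000000' + '10010011110' = 000000000010010011110 (21 bits)


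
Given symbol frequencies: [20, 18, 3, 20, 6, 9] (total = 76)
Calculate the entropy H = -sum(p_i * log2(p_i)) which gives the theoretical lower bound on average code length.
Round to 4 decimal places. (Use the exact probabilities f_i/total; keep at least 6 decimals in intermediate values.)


Per-symbol terms -p_i * log2(p_i) with p_i = f_i/76:
  p = 20/76 = 0.263158: log2(p) = -1.925999, -p*log2(p) = 0.506842
  p = 18/76 = 0.236842: log2(p) = -2.078003, -p*log2(p) = 0.492158
  p = 3/76 = 0.039474: log2(p) = -4.662965, -p*log2(p) = 0.184064
  p = 20/76 = 0.263158: log2(p) = -1.925999, -p*log2(p) = 0.506842
  p = 6/76 = 0.078947: log2(p) = -3.662965, -p*log2(p) = 0.289181
  p = 9/76 = 0.118421: log2(p) = -3.078003, -p*log2(p) = 0.364500
H = 0.506842 + 0.492158 + 0.184064 + 0.506842 + 0.289181 + 0.364500 = 2.343587

H = 2.3436 bits/symbol


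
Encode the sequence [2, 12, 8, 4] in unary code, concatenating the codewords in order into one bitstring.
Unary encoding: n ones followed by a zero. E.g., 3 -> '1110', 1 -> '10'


Encode each number as n ones followed by a terminating 0:
  2 -> 110 (3 bits)
  12 -> 1111111111110 (13 bits)
  8 -> 111111110 (9 bits)
  4 -> 11110 (5 bits)
Total length = 3 + 13 + 9 + 5 = 30 bits.

Unary([2, 12, 8, 4]) = 110111111111111011111111011110 (30 bits)


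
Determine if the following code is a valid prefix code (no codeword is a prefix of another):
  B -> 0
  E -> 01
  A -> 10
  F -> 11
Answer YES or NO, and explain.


Checking each pair (does one codeword prefix another?):
  B='0' vs E='01': prefix -- VIOLATION

NO -- this is NOT a valid prefix code. B (0) is a prefix of E (01).


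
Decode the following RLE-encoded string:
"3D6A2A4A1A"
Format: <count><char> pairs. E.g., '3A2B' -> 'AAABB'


Expanding each <count><char> pair:
  3D -> 'DDD'
  6A -> 'AAAAAA'
  2A -> 'AA'
  4A -> 'AAAA'
  1A -> 'A'

Decoded = DDDAAAAAAAAAAAAA


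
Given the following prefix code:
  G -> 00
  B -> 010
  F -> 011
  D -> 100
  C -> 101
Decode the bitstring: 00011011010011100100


Decoding step by step:
Bits 00 -> G
Bits 011 -> F
Bits 011 -> F
Bits 010 -> B
Bits 011 -> F
Bits 100 -> D
Bits 100 -> D


Decoded message: GFFBFDD


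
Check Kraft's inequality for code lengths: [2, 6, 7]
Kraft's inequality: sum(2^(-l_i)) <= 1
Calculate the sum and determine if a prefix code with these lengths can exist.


Sum = 2^(-2) + 2^(-6) + 2^(-7)
    = 0.25 + 0.015625 + 0.0078125
    = 35/128 = 0.2734375
Since 0.2734375 <= 1, Kraft's inequality IS satisfied.
A prefix code with these lengths CAN exist.

Kraft sum = 0.2734375. Satisfied.


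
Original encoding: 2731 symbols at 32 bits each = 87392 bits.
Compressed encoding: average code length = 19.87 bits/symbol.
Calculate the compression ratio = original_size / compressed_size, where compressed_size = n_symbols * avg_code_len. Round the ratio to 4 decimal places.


original_size = n_symbols * orig_bits = 2731 * 32 = 87392 bits
compressed_size = n_symbols * avg_code_len = 2731 * 19.87 = 54264.97 bits
ratio = original_size / compressed_size = 87392 / 54264.97 = 1.6105

Compression ratio = 1.6105


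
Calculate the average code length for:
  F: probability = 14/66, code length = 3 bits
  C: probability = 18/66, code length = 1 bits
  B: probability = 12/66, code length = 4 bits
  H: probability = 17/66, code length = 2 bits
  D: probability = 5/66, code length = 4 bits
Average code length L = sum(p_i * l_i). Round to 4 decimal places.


Weighted contributions p_i * l_i:
  F: (14/66) * 3 = 42/66
  C: (18/66) * 1 = 18/66
  B: (12/66) * 4 = 48/66
  H: (17/66) * 2 = 34/66
  D: (5/66) * 4 = 20/66
Sum = (42 + 18 + 48 + 34 + 20)/66 = 162/66

L = 162/66 = 2.4545 bits/symbol


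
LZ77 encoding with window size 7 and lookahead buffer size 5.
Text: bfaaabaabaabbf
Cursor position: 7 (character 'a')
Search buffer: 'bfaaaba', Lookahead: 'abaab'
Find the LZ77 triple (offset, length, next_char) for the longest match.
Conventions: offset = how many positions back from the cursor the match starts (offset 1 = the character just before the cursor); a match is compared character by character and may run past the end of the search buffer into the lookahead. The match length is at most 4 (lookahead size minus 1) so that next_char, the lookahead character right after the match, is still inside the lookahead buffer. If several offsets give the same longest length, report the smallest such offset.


Try each offset into the search buffer:
  offset=1 (pos 6, char 'a'): match length 1
  offset=2 (pos 5, char 'b'): match length 0
  offset=3 (pos 4, char 'a'): match length 4
  offset=4 (pos 3, char 'a'): match length 1
  offset=5 (pos 2, char 'a'): match length 1
  offset=6 (pos 1, char 'f'): match length 0
  offset=7 (pos 0, char 'b'): match length 0
Longest match has length 4 at offset 3.
next_char = character at position 7 + 4 = 11 -> 'b'

Best match: offset=3, length=4 (matching 'abaa' starting at position 4)
LZ77 triple: (3, 4, 'b')


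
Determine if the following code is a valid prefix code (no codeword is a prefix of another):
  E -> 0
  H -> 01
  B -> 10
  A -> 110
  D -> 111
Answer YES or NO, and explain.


Checking each pair (does one codeword prefix another?):
  E='0' vs H='01': prefix -- VIOLATION

NO -- this is NOT a valid prefix code. E (0) is a prefix of H (01).
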